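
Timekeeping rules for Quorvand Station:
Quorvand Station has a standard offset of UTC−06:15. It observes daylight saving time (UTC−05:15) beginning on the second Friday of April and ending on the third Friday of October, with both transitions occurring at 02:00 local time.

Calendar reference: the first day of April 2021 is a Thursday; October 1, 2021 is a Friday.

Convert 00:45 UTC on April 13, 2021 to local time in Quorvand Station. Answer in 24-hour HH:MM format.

1 April 2021 is a Thursday, so the first Friday is April 2 and the second is April 9.
1 October 2021 is a Friday, so the first Friday is October 1 and the third is October 15.
At the standard offset (UTC−06:15), 00:45 UTC − 6h15m = 18:30 Quorvand Station standard time (rolling into the previous day, 12 April 2021).
Daylight saving runs 9 April – 15 October; the standard-time date in Quorvand Station, April 12, 2021, is inside that window, so Quorvand Station is at UTC−05:15.
00:45 UTC − 5h15m = 19:30 local (rolling into the previous day, 12 April 2021).

19:30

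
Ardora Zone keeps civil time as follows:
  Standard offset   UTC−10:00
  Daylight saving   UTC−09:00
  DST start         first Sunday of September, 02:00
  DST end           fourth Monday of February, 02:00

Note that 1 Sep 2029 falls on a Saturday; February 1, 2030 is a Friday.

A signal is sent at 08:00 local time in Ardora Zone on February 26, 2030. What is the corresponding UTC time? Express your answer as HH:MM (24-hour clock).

1 September 2029 is a Saturday, so the first Sunday is September 2.
1 February 2030 is a Friday, so the first Monday is February 4 and the fourth is February 25.
February 26, 2030 is outside the daylight-saving period (2 September 2029 – 25 February 2030), so Ardora Zone is on standard time, UTC−10:00.
08:00 local + 10h = 18:00 UTC.

18:00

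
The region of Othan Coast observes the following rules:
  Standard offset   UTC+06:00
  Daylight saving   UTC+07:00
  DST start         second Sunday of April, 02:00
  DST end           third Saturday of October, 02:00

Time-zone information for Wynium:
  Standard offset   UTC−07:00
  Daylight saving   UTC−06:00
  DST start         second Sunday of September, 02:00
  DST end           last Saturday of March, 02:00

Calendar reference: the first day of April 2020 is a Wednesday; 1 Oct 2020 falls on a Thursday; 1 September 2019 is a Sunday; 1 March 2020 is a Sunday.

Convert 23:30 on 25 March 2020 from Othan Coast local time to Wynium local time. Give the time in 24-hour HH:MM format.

1 April 2020 is a Wednesday, so the first Sunday is April 5 and the second is April 12.
1 October 2020 is a Thursday, so the first Saturday is October 3 and the third is October 17.
25 March 2020 does not fall between 12 April and 17 October, so daylight saving is not in effect and Othan Coast is at UTC+06:00.
23:30 Othan Coast − 6h = 17:30 UTC.
1 September 2019 is a Sunday, so the first Sunday is September 1 and the second is September 8.
1 March 2020 is a Sunday, so Saturdays fall on 7, 14, 21, 28; the last is March 28.
At the standard offset (UTC−07:00), 17:30 UTC − 7h = 10:30 Wynium standard time.
Daylight saving runs 8 September 2019 – 28 March 2020; the standard-time date in Wynium, 25 March 2020, is inside that window, so Wynium is at UTC−06:00.
17:30 UTC − 6h = 11:30 Wynium.

11:30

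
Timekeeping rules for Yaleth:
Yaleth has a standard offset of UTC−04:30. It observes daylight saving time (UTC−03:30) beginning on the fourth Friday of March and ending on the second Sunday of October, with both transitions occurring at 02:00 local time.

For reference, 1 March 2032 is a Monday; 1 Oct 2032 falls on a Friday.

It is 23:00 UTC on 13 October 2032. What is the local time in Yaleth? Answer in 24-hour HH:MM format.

18:30

1 March 2032 is a Monday, so the first Friday is March 5 and the fourth is March 26.
1 October 2032 is a Friday, so the first Sunday is October 3 and the second is October 10.
At the standard offset (UTC−04:30), 23:00 UTC − 4h30m = 18:30 Yaleth standard time.
Daylight saving runs 26 March – 10 October; the standard-time date in Yaleth, 13 October 2032, is outside that window, so Yaleth is on standard time at UTC−04:30.
23:00 UTC − 4h30m = 18:30 local.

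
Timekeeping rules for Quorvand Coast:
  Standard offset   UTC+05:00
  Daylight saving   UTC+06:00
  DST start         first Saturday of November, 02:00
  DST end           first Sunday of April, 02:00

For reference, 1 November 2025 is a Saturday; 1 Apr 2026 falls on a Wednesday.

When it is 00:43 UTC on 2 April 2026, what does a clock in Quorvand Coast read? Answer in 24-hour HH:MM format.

06:43

1 November 2025 is a Saturday, so the first Saturday is November 1.
1 April 2026 is a Wednesday, so the first Sunday is April 5.
At the standard offset (UTC+05:00), 00:43 UTC + 5h = 05:43 Quorvand Coast standard time.
The standard-time date in Quorvand Coast, 2 April 2026, lies within the daylight-saving period (1 November 2025 – 5 April 2026), so Quorvand Coast is on daylight time, UTC+06:00.
00:43 UTC + 6h = 06:43 local.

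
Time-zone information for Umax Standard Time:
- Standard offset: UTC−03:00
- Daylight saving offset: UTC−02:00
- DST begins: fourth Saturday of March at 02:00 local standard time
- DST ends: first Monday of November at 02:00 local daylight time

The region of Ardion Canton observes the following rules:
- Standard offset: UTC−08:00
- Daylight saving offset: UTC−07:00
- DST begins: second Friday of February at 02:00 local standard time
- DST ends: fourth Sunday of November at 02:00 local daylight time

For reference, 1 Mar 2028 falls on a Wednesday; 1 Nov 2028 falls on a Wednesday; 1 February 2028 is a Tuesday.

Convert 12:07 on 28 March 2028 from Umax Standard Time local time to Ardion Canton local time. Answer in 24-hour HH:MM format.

1 March 2028 is a Wednesday, so the first Saturday is March 4 and the fourth is March 25.
1 November 2028 is a Wednesday, so the first Monday is November 6.
28 March 2028 lies within the daylight-saving period (25 March – 6 November), so Umax Standard Time is on daylight time, UTC−02:00.
12:07 Umax Standard Time + 2h = 14:07 UTC.
1 February 2028 is a Tuesday, so the first Friday is February 4 and the second is February 11.
1 November 2028 is a Wednesday, so the first Sunday is November 5 and the fourth is November 26.
At the standard offset (UTC−08:00), 14:07 UTC − 8h = 06:07 Ardion Canton standard time.
Daylight saving runs 11 February – 26 November; the standard-time date in Ardion Canton, 28 March 2028, is inside that window, so Ardion Canton is at UTC−07:00.
14:07 UTC − 7h = 07:07 Ardion Canton.

07:07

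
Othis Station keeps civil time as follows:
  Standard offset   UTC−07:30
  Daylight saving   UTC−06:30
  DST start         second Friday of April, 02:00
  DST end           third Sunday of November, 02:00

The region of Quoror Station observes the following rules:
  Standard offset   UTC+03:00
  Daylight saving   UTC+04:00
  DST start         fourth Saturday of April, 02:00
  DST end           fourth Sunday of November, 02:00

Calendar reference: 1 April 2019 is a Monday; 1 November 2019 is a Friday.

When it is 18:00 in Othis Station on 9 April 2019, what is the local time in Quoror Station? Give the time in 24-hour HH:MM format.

04:30

1 April 2019 is a Monday, so the first Friday is April 5 and the second is April 12.
1 November 2019 is a Friday, so the first Sunday is November 3 and the third is November 17.
9 April 2019 does not fall between 12 April and 17 November, so daylight saving is not in effect and Othis Station is at UTC−07:30.
18:00 Othis Station + 7h30m = 01:30 UTC (rolling into the next day, 10 April 2019).
1 April 2019 is a Monday, so the first Saturday is April 6 and the fourth is April 27.
1 November 2019 is a Friday, so the first Sunday is November 3 and the fourth is November 24.
At the standard offset (UTC+03:00), 01:30 UTC + 3h = 04:30 Quoror Station standard time.
The standard-time date in Quoror Station, 10 April 2019, does not fall between 27 April and 24 November, so daylight saving is not in effect and Quoror Station is at UTC+03:00.
01:30 UTC + 3h = 04:30 Quoror Station.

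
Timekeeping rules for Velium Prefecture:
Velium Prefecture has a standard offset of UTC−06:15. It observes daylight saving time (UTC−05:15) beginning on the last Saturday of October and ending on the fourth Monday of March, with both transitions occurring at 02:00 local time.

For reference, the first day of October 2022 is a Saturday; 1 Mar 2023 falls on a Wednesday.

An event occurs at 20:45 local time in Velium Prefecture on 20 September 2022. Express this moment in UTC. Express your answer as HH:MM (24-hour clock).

1 October 2022 is a Saturday, so Saturdays fall on 1, 8, 15, 22, 29; the last is October 29.
1 March 2023 is a Wednesday, so the first Monday is March 6 and the fourth is March 27.
20 September 2022 does not fall between 29 October 2022 and 27 March 2023, so daylight saving is not in effect and Velium Prefecture is at UTC−06:15.
20:45 local + 6h15m = 03:00 UTC (rolling into the next day, 21 September 2022).

03:00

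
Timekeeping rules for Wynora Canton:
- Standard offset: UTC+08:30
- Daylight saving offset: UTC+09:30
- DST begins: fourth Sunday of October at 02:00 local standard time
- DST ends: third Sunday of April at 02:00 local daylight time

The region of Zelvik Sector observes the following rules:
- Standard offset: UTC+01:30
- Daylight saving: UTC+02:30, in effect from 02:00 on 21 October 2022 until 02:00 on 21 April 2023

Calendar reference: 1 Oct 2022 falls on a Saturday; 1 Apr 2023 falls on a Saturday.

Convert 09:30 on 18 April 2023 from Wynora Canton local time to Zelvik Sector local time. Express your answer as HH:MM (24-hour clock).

03:30

1 October 2022 is a Saturday, so the first Sunday is October 2 and the fourth is October 23.
1 April 2023 is a Saturday, so the first Sunday is April 2 and the third is April 16.
Daylight saving runs 23 October 2022 – 16 April 2023; 18 April 2023 is outside that window, so Wynora Canton is on standard time at UTC+08:30.
09:30 Wynora Canton − 8h30m = 01:00 UTC.
At the standard offset (UTC+01:30), 01:00 UTC + 1h30m = 02:30 Zelvik Sector standard time.
The standard-time date in Zelvik Sector, 18 April 2023, falls between 21 October 2022 and 21 April 2023, so daylight saving is in effect and Zelvik Sector is at UTC+02:30.
01:00 UTC + 2h30m = 03:30 Zelvik Sector.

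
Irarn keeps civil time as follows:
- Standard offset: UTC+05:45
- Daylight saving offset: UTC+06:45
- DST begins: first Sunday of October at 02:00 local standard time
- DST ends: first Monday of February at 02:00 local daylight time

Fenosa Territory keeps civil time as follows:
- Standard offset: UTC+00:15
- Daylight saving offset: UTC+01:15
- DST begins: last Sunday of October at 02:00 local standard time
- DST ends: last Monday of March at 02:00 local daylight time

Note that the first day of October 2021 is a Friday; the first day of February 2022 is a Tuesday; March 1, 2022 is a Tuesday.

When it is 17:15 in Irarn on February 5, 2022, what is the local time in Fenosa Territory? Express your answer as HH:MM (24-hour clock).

1 October 2021 is a Friday, so the first Sunday is October 3.
1 February 2022 is a Tuesday, so the first Monday is February 7.
February 5, 2022 lies within the daylight-saving period (3 October 2021 – 7 February 2022), so Irarn is on daylight time, UTC+06:45.
17:15 Irarn − 6h45m = 10:30 UTC.
1 October 2021 is a Friday, so Sundays fall on 3, 10, 17, 24, 31; the last is October 31.
1 March 2022 is a Tuesday, so Mondays fall on 7, 14, 21, 28; the last is March 28.
At the standard offset (UTC+00:15), 10:30 UTC + 0h15m = 10:45 Fenosa Territory standard time.
The standard-time date in Fenosa Territory, February 5, 2022, falls between 31 October 2021 and 28 March 2022, so daylight saving is in effect and Fenosa Territory is at UTC+01:15.
10:30 UTC + 1h15m = 11:45 Fenosa Territory.

11:45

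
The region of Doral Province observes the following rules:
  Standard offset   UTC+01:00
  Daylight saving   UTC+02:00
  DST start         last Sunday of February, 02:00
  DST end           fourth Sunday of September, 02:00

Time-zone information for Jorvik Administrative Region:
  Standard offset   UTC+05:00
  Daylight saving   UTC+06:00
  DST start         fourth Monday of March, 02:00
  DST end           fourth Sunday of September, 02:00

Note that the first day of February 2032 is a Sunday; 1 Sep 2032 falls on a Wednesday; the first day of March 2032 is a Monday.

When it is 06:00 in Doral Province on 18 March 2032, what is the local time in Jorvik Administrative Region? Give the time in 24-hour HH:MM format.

1 February 2032 is a Sunday, so Sundays fall on 1, 8, 15, 22, 29; the last is February 29.
1 September 2032 is a Wednesday, so the first Sunday is September 5 and the fourth is September 26.
18 March 2032 lies within the daylight-saving period (29 February – 26 September), so Doral Province is on daylight time, UTC+02:00.
06:00 Doral Province − 2h = 04:00 UTC.
1 March 2032 is a Monday, so the first Monday is March 1 and the fourth is March 22.
1 September 2032 is a Wednesday, so the first Sunday is September 5 and the fourth is September 26.
At the standard offset (UTC+05:00), 04:00 UTC + 5h = 09:00 Jorvik Administrative Region standard time.
The standard-time date in Jorvik Administrative Region, 18 March 2032, does not fall between 22 March and 26 September, so daylight saving is not in effect and Jorvik Administrative Region is at UTC+05:00.
04:00 UTC + 5h = 09:00 Jorvik Administrative Region.

09:00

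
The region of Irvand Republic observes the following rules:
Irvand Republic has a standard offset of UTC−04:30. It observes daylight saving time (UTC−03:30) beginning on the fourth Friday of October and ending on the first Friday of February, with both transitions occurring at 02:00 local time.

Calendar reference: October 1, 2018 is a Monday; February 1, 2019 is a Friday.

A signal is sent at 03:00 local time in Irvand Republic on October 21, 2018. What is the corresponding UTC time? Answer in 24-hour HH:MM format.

07:30

1 October 2018 is a Monday, so the first Friday is October 5 and the fourth is October 26.
1 February 2019 is a Friday, so the first Friday is February 1.
Daylight saving runs 26 October 2018 – 1 February 2019; October 21, 2018 is outside that window, so Irvand Republic is on standard time at UTC−04:30.
03:00 local + 4h30m = 07:30 UTC.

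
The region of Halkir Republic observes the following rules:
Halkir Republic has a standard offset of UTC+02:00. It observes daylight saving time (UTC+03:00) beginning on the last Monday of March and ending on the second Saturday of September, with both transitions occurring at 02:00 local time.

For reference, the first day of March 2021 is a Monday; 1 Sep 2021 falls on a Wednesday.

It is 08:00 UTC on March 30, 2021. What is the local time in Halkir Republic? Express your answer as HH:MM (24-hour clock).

11:00

1 March 2021 is a Monday, so Mondays fall on 1, 8, 15, 22, 29; the last is March 29.
1 September 2021 is a Wednesday, so the first Saturday is September 4 and the second is September 11.
At the standard offset (UTC+02:00), 08:00 UTC + 2h = 10:00 Halkir Republic standard time.
The standard-time date in Halkir Republic, March 30, 2021, lies within the daylight-saving period (29 March – 11 September), so Halkir Republic is on daylight time, UTC+03:00.
08:00 UTC + 3h = 11:00 local.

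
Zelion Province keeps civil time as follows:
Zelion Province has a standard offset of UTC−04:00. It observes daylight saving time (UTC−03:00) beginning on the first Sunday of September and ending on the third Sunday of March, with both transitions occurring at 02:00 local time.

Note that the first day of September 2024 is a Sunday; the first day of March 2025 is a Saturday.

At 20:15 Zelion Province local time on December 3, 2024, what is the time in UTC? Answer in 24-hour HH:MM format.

23:15

1 September 2024 is a Sunday, so the first Sunday is September 1.
1 March 2025 is a Saturday, so the first Sunday is March 2 and the third is March 16.
December 3, 2024 falls between 1 September 2024 and 16 March 2025, so daylight saving is in effect and Zelion Province is at UTC−03:00.
20:15 local + 3h = 23:15 UTC.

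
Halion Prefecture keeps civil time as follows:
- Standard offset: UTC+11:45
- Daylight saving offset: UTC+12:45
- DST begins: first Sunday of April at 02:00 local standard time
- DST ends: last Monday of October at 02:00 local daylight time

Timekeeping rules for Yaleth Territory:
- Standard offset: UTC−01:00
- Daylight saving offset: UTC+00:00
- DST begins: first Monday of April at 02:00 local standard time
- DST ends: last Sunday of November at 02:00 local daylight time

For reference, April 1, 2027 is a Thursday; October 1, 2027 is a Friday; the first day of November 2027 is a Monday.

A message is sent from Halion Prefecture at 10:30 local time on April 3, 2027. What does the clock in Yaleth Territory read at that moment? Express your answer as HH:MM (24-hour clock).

21:45

1 April 2027 is a Thursday, so the first Sunday is April 4.
1 October 2027 is a Friday, so Mondays fall on 4, 11, 18, 25; the last is October 25.
April 3, 2027 is outside the daylight-saving period (4 April – 25 October), so Halion Prefecture is on standard time, UTC+11:45.
10:30 Halion Prefecture − 11h45m = 22:45 UTC (rolling into the previous day, 2 April 2027).
1 April 2027 is a Thursday, so the first Monday is April 5.
1 November 2027 is a Monday, so Sundays fall on 7, 14, 21, 28; the last is November 28.
At the standard offset (UTC−01:00), 22:45 UTC − 1h = 21:45 Yaleth Territory standard time.
Daylight saving runs 5 April – 28 November; the standard-time date in Yaleth Territory, April 2, 2027, is outside that window, so Yaleth Territory is on standard time at UTC−01:00.
22:45 UTC − 1h = 21:45 Yaleth Territory.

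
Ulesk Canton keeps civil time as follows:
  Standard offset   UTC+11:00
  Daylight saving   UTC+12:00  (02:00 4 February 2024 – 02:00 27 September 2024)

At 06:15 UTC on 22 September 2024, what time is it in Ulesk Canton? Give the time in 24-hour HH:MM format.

At the standard offset (UTC+11:00), 06:15 UTC + 11h = 17:15 Ulesk Canton standard time.
The standard-time date in Ulesk Canton, 22 September 2024, falls between 4 February and 27 September, so daylight saving is in effect and Ulesk Canton is at UTC+12:00.
06:15 UTC + 12h = 18:15 local.

18:15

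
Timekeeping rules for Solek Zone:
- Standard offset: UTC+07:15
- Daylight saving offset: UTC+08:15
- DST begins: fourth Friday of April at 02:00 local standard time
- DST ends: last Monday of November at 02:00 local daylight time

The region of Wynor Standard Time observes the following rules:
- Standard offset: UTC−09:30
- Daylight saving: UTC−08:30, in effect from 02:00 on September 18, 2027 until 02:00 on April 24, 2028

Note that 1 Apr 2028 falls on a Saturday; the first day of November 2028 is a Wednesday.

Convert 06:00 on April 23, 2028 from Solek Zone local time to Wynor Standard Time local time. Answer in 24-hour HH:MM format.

14:15

1 April 2028 is a Saturday, so the first Friday is April 7 and the fourth is April 28.
1 November 2028 is a Wednesday, so Mondays fall on 6, 13, 20, 27; the last is November 27.
Daylight saving runs 28 April – 27 November; April 23, 2028 is outside that window, so Solek Zone is on standard time at UTC+07:15.
06:00 Solek Zone − 7h15m = 22:45 UTC (rolling into the previous day, 22 April 2028).
At the standard offset (UTC−09:30), 22:45 UTC − 9h30m = 13:15 Wynor Standard Time standard time.
The standard-time date in Wynor Standard Time, April 22, 2028, lies within the daylight-saving period (18 September 2027 – 24 April 2028), so Wynor Standard Time is on daylight time, UTC−08:30.
22:45 UTC − 8h30m = 14:15 Wynor Standard Time.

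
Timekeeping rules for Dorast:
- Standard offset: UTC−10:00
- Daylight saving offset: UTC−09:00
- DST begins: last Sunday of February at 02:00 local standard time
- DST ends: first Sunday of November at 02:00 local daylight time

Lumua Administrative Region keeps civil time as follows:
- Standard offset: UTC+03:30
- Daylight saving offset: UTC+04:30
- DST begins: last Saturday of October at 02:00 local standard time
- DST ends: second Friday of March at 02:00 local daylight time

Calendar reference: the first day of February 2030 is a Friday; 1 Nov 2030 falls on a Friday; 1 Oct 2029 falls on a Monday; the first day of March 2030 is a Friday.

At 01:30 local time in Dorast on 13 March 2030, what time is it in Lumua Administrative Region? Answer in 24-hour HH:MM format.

1 February 2030 is a Friday, so Sundays fall on 3, 10, 17, 24; the last is February 24.
1 November 2030 is a Friday, so the first Sunday is November 3.
13 March 2030 lies within the daylight-saving period (24 February – 3 November), so Dorast is on daylight time, UTC−09:00.
01:30 Dorast + 9h = 10:30 UTC.
1 October 2029 is a Monday, so Saturdays fall on 6, 13, 20, 27; the last is October 27.
1 March 2030 is a Friday, so the first Friday is March 1 and the second is March 8.
At the standard offset (UTC+03:30), 10:30 UTC + 3h30m = 14:00 Lumua Administrative Region standard time.
The standard-time date in Lumua Administrative Region, 13 March 2030, is outside the daylight-saving period (27 October 2029 – 8 March 2030), so Lumua Administrative Region is on standard time, UTC+03:30.
10:30 UTC + 3h30m = 14:00 Lumua Administrative Region.

14:00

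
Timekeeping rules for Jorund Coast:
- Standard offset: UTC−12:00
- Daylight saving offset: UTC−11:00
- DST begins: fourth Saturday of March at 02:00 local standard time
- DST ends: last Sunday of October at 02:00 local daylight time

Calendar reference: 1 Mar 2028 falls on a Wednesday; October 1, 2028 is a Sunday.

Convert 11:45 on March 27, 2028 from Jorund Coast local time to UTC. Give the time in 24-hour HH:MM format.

1 March 2028 is a Wednesday, so the first Saturday is March 4 and the fourth is March 25.
1 October 2028 is a Sunday, so Sundays fall on 1, 8, 15, 22, 29; the last is October 29.
March 27, 2028 falls between 25 March and 29 October, so daylight saving is in effect and Jorund Coast is at UTC−11:00.
11:45 local + 11h = 22:45 UTC.

22:45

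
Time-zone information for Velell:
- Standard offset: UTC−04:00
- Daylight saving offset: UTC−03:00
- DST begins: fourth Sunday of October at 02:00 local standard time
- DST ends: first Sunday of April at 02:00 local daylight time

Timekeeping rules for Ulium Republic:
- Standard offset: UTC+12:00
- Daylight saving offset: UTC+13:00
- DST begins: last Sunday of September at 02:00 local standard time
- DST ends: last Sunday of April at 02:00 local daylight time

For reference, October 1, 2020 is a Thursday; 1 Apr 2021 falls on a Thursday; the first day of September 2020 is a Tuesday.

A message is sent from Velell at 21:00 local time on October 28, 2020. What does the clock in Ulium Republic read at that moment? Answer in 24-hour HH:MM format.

1 October 2020 is a Thursday, so the first Sunday is October 4 and the fourth is October 25.
1 April 2021 is a Thursday, so the first Sunday is April 4.
Daylight saving runs 25 October 2020 – 4 April 2021; October 28, 2020 is inside that window, so Velell is at UTC−03:00.
21:00 Velell + 3h = 00:00 UTC (rolling into the next day, 29 October 2020).
1 September 2020 is a Tuesday, so Sundays fall on 6, 13, 20, 27; the last is September 27.
1 April 2021 is a Thursday, so Sundays fall on 4, 11, 18, 25; the last is April 25.
At the standard offset (UTC+12:00), 00:00 UTC + 12h = 12:00 Ulium Republic standard time.
The standard-time date in Ulium Republic, October 29, 2020, lies within the daylight-saving period (27 September 2020 – 25 April 2021), so Ulium Republic is on daylight time, UTC+13:00.
00:00 UTC + 13h = 13:00 Ulium Republic.

13:00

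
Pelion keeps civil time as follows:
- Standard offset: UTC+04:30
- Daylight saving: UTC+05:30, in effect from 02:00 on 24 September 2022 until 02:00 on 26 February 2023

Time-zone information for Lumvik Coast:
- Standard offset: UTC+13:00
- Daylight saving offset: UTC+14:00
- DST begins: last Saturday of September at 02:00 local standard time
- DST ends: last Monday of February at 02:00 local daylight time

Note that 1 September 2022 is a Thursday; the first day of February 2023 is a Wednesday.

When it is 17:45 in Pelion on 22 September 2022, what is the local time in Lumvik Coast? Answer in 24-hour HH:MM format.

Daylight saving runs 24 September 2022 – 26 February 2023; 22 September 2022 is outside that window, so Pelion is on standard time at UTC+04:30.
17:45 Pelion − 4h30m = 13:15 UTC.
1 September 2022 is a Thursday, so Saturdays fall on 3, 10, 17, 24; the last is September 24.
1 February 2023 is a Wednesday, so Mondays fall on 6, 13, 20, 27; the last is February 27.
At the standard offset (UTC+13:00), 13:15 UTC + 13h = 02:15 Lumvik Coast standard time (rolling into the next day, 23 September 2022).
Daylight saving runs 24 September 2022 – 27 February 2023; the standard-time date in Lumvik Coast, 23 September 2022, is outside that window, so Lumvik Coast is on standard time at UTC+13:00.
13:15 UTC + 13h = 02:15 Lumvik Coast (rolling into the next day, 23 September 2022).

02:15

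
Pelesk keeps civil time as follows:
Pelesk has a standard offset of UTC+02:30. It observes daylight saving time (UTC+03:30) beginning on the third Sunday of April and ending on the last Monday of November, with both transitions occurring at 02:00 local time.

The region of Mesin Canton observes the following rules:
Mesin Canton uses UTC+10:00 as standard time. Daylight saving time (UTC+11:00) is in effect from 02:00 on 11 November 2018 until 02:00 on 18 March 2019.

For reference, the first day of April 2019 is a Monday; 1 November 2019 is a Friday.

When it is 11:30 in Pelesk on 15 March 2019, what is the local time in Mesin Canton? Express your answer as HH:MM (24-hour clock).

20:00

1 April 2019 is a Monday, so the first Sunday is April 7 and the third is April 21.
1 November 2019 is a Friday, so Mondays fall on 4, 11, 18, 25; the last is November 25.
15 March 2019 is outside the daylight-saving period (21 April – 25 November), so Pelesk is on standard time, UTC+02:30.
11:30 Pelesk − 2h30m = 09:00 UTC.
At the standard offset (UTC+10:00), 09:00 UTC + 10h = 19:00 Mesin Canton standard time.
The standard-time date in Mesin Canton, 15 March 2019, falls between 11 November 2018 and 18 March 2019, so daylight saving is in effect and Mesin Canton is at UTC+11:00.
09:00 UTC + 11h = 20:00 Mesin Canton.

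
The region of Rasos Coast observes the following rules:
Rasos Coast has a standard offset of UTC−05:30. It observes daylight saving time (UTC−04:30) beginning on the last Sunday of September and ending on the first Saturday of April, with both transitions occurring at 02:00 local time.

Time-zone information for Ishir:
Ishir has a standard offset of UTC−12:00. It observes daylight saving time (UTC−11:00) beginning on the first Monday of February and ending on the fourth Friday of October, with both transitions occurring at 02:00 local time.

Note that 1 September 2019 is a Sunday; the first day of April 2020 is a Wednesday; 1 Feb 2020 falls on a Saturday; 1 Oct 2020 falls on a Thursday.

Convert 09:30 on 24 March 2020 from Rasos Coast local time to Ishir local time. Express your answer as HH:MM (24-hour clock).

03:00

1 September 2019 is a Sunday, so Sundays fall on 1, 8, 15, 22, 29; the last is September 29.
1 April 2020 is a Wednesday, so the first Saturday is April 4.
24 March 2020 lies within the daylight-saving period (29 September 2019 – 4 April 2020), so Rasos Coast is on daylight time, UTC−04:30.
09:30 Rasos Coast + 4h30m = 14:00 UTC.
1 February 2020 is a Saturday, so the first Monday is February 3.
1 October 2020 is a Thursday, so the first Friday is October 2 and the fourth is October 23.
At the standard offset (UTC−12:00), 14:00 UTC − 12h = 02:00 Ishir standard time.
Daylight saving runs 3 February – 23 October; the standard-time date in Ishir, 24 March 2020, is inside that window, so Ishir is at UTC−11:00.
14:00 UTC − 11h = 03:00 Ishir.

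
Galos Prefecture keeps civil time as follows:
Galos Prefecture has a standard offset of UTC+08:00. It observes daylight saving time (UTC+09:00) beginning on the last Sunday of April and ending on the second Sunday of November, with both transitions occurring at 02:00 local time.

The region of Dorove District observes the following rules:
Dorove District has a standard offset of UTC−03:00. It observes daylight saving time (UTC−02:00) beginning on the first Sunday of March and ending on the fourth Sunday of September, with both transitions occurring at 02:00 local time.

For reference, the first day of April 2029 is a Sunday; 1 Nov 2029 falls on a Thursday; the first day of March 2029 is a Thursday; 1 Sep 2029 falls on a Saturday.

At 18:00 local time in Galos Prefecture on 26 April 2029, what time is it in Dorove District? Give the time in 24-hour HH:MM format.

08:00

1 April 2029 is a Sunday, so Sundays fall on 1, 8, 15, 22, 29; the last is April 29.
1 November 2029 is a Thursday, so the first Sunday is November 4 and the second is November 11.
Daylight saving runs 29 April – 11 November; 26 April 2029 is outside that window, so Galos Prefecture is on standard time at UTC+08:00.
18:00 Galos Prefecture − 8h = 10:00 UTC.
1 March 2029 is a Thursday, so the first Sunday is March 4.
1 September 2029 is a Saturday, so the first Sunday is September 2 and the fourth is September 23.
At the standard offset (UTC−03:00), 10:00 UTC − 3h = 07:00 Dorove District standard time.
The standard-time date in Dorove District, 26 April 2029, falls between 4 March and 23 September, so daylight saving is in effect and Dorove District is at UTC−02:00.
10:00 UTC − 2h = 08:00 Dorove District.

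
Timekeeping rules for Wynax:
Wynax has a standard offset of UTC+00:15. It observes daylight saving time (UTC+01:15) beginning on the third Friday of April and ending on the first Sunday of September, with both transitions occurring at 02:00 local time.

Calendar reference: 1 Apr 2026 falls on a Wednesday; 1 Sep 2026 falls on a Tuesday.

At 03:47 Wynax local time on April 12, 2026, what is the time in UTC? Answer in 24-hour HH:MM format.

1 April 2026 is a Wednesday, so the first Friday is April 3 and the third is April 17.
1 September 2026 is a Tuesday, so the first Sunday is September 6.
Daylight saving runs 17 April – 6 September; April 12, 2026 is outside that window, so Wynax is on standard time at UTC+00:15.
03:47 local − 0h15m = 03:32 UTC.

03:32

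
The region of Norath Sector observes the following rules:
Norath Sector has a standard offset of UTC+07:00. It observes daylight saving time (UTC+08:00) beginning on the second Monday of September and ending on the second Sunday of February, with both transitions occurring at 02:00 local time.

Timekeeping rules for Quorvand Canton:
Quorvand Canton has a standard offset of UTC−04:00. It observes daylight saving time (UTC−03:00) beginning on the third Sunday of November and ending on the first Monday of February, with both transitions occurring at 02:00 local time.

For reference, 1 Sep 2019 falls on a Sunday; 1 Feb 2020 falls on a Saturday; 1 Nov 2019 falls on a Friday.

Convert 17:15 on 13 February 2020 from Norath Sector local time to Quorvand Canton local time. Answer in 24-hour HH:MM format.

1 September 2019 is a Sunday, so the first Monday is September 2 and the second is September 9.
1 February 2020 is a Saturday, so the first Sunday is February 2 and the second is February 9.
Daylight saving runs 9 September 2019 – 9 February 2020; 13 February 2020 is outside that window, so Norath Sector is on standard time at UTC+07:00.
17:15 Norath Sector − 7h = 10:15 UTC.
1 November 2019 is a Friday, so the first Sunday is November 3 and the third is November 17.
1 February 2020 is a Saturday, so the first Monday is February 3.
At the standard offset (UTC−04:00), 10:15 UTC − 4h = 06:15 Quorvand Canton standard time.
The standard-time date in Quorvand Canton, 13 February 2020, does not fall between 17 November 2019 and 3 February 2020, so daylight saving is not in effect and Quorvand Canton is at UTC−04:00.
10:15 UTC − 4h = 06:15 Quorvand Canton.

06:15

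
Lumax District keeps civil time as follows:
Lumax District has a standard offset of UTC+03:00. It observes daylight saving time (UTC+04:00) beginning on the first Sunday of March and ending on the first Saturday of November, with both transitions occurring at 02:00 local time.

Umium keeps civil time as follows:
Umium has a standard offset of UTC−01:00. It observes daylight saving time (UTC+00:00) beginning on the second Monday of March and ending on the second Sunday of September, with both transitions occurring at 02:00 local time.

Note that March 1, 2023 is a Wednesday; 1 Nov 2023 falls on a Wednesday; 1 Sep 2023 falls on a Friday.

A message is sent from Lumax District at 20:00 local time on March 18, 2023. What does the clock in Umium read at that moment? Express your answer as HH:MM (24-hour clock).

16:00

1 March 2023 is a Wednesday, so the first Sunday is March 5.
1 November 2023 is a Wednesday, so the first Saturday is November 4.
March 18, 2023 falls between 5 March and 4 November, so daylight saving is in effect and Lumax District is at UTC+04:00.
20:00 Lumax District − 4h = 16:00 UTC.
1 March 2023 is a Wednesday, so the first Monday is March 6 and the second is March 13.
1 September 2023 is a Friday, so the first Sunday is September 3 and the second is September 10.
At the standard offset (UTC−01:00), 16:00 UTC − 1h = 15:00 Umium standard time.
The standard-time date in Umium, March 18, 2023, lies within the daylight-saving period (13 March – 10 September), so Umium is on daylight time, UTC+00:00.
16:00 UTC + 0h = 16:00 Umium.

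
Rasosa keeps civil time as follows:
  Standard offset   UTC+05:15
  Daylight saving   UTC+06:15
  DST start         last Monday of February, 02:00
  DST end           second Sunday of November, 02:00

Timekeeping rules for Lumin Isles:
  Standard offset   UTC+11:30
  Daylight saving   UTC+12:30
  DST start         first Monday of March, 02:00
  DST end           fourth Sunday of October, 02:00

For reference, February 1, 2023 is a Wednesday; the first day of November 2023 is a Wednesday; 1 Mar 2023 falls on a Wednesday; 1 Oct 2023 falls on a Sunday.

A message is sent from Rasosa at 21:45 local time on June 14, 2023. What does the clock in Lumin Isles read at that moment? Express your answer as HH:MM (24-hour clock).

04:00

1 February 2023 is a Wednesday, so Mondays fall on 6, 13, 20, 27; the last is February 27.
1 November 2023 is a Wednesday, so the first Sunday is November 5 and the second is November 12.
June 14, 2023 falls between 27 February and 12 November, so daylight saving is in effect and Rasosa is at UTC+06:15.
21:45 Rasosa − 6h15m = 15:30 UTC.
1 March 2023 is a Wednesday, so the first Monday is March 6.
1 October 2023 is a Sunday, so the first Sunday is October 1 and the fourth is October 22.
At the standard offset (UTC+11:30), 15:30 UTC + 11h30m = 03:00 Lumin Isles standard time (rolling into the next day, 15 June 2023).
The standard-time date in Lumin Isles, June 15, 2023, falls between 6 March and 22 October, so daylight saving is in effect and Lumin Isles is at UTC+12:30.
15:30 UTC + 12h30m = 04:00 Lumin Isles (rolling into the next day, 15 June 2023).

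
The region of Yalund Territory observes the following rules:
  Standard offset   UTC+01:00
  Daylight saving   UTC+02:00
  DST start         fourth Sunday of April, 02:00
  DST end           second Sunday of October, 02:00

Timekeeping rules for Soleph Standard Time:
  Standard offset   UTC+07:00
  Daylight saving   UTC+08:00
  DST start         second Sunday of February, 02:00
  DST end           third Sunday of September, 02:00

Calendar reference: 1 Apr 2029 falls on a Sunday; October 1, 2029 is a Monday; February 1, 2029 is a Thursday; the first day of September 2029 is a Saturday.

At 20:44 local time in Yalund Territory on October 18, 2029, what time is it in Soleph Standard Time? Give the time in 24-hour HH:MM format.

02:44

1 April 2029 is a Sunday, so the first Sunday is April 1 and the fourth is April 22.
1 October 2029 is a Monday, so the first Sunday is October 7 and the second is October 14.
October 18, 2029 does not fall between 22 April and 14 October, so daylight saving is not in effect and Yalund Territory is at UTC+01:00.
20:44 Yalund Territory − 1h = 19:44 UTC.
1 February 2029 is a Thursday, so the first Sunday is February 4 and the second is February 11.
1 September 2029 is a Saturday, so the first Sunday is September 2 and the third is September 16.
At the standard offset (UTC+07:00), 19:44 UTC + 7h = 02:44 Soleph Standard Time standard time (rolling into the next day, 19 October 2029).
The standard-time date in Soleph Standard Time, October 19, 2029, does not fall between 11 February and 16 September, so daylight saving is not in effect and Soleph Standard Time is at UTC+07:00.
19:44 UTC + 7h = 02:44 Soleph Standard Time (rolling into the next day, 19 October 2029).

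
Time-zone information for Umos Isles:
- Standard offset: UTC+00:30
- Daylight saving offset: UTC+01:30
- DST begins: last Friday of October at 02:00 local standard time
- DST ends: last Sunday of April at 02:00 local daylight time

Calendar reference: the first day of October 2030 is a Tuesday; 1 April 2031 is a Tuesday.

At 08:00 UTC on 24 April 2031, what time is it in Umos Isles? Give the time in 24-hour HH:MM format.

1 October 2030 is a Tuesday, so Fridays fall on 4, 11, 18, 25; the last is October 25.
1 April 2031 is a Tuesday, so Sundays fall on 6, 13, 20, 27; the last is April 27.
At the standard offset (UTC+00:30), 08:00 UTC + 0h30m = 08:30 Umos Isles standard time.
The standard-time date in Umos Isles, 24 April 2031, falls between 25 October 2030 and 27 April 2031, so daylight saving is in effect and Umos Isles is at UTC+01:30.
08:00 UTC + 1h30m = 09:30 local.

09:30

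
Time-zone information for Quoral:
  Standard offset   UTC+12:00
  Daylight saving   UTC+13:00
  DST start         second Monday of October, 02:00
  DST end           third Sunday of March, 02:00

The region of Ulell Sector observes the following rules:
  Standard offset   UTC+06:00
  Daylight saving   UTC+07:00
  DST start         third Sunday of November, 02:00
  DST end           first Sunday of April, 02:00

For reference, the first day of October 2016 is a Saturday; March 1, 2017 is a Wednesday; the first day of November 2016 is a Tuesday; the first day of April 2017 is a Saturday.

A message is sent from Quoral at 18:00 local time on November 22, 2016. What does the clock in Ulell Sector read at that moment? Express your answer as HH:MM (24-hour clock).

12:00

1 October 2016 is a Saturday, so the first Monday is October 3 and the second is October 10.
1 March 2017 is a Wednesday, so the first Sunday is March 5 and the third is March 19.
Daylight saving runs 10 October 2016 – 19 March 2017; November 22, 2016 is inside that window, so Quoral is at UTC+13:00.
18:00 Quoral − 13h = 05:00 UTC.
1 November 2016 is a Tuesday, so the first Sunday is November 6 and the third is November 20.
1 April 2017 is a Saturday, so the first Sunday is April 2.
At the standard offset (UTC+06:00), 05:00 UTC + 6h = 11:00 Ulell Sector standard time.
Daylight saving runs 20 November 2016 – 2 April 2017; the standard-time date in Ulell Sector, November 22, 2016, is inside that window, so Ulell Sector is at UTC+07:00.
05:00 UTC + 7h = 12:00 Ulell Sector.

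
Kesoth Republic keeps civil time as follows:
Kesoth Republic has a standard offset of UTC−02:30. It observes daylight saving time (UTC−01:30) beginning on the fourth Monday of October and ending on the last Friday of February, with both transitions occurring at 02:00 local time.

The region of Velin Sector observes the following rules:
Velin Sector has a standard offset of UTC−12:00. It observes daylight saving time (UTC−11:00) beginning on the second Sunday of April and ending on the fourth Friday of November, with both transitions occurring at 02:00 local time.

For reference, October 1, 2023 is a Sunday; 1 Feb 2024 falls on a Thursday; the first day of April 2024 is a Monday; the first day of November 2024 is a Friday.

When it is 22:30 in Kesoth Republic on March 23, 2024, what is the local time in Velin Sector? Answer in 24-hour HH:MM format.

1 October 2023 is a Sunday, so the first Monday is October 2 and the fourth is October 23.
1 February 2024 is a Thursday, so Fridays fall on 2, 9, 16, 23; the last is February 23.
March 23, 2024 is outside the daylight-saving period (23 October 2023 – 23 February 2024), so Kesoth Republic is on standard time, UTC−02:30.
22:30 Kesoth Republic + 2h30m = 01:00 UTC (rolling into the next day, 24 March 2024).
1 April 2024 is a Monday, so the first Sunday is April 7 and the second is April 14.
1 November 2024 is a Friday, so the first Friday is November 1 and the fourth is November 22.
At the standard offset (UTC−12:00), 01:00 UTC − 12h = 13:00 Velin Sector standard time (rolling into the previous day, 23 March 2024).
Daylight saving runs 14 April – 22 November; the standard-time date in Velin Sector, March 23, 2024, is outside that window, so Velin Sector is on standard time at UTC−12:00.
01:00 UTC − 12h = 13:00 Velin Sector (rolling into the previous day, 23 March 2024).

13:00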